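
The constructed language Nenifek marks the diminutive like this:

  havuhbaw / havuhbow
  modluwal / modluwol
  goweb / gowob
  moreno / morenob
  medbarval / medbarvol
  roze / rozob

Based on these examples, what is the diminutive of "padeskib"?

roze and goweb both have last vowel 'e' yet inflect differently (rozob, gowob), so the last vowel is not what conditions the rule; whether the stem ends in a vowel or a consonant is.
"padeskib" ends in a consonant. The stems ending in a consonant (modluwal → modluwol, goweb → gowob, medbarval → medbarvol) change the last vowel to 'o'.
So padeskib → padeskob.

padeskob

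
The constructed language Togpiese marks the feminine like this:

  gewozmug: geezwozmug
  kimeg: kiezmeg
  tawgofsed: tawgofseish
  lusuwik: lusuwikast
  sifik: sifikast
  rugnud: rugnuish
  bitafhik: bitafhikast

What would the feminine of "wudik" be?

wudikast

tawgofsed and kimeg both have last vowel 'e' yet inflect differently (tawgofseish, kiezmeg), so the last vowel is not what conditions the rule; the final letter is.
"wudik" ends in -k. The stems ending in -k (lusuwik → lusuwikast, sifik → sifikast, bitafhik → bitafhikast) add -ast.
The other patterns: stems ending in -d drop the final letter and add -ish; stems ending in -g insert -ez- after the first vowel.
So wudik → wudikast.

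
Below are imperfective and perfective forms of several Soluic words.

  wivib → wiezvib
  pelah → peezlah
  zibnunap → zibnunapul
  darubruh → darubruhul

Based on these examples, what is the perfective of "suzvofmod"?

"suzvofmod" has 3 vowels. The stems with 3 vowels (zibnunap → zibnunapul, darubruh → darubruhul) add -ul.
The other pattern: stems with 2 vowels insert -ez- after the first vowel.
So suzvofmod → suzvofmodul.

suzvofmodul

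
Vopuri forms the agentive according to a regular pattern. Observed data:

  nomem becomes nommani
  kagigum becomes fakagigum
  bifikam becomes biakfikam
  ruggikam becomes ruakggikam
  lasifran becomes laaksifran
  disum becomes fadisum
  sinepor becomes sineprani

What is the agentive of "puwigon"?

"puwigon" has last vowel 'o'. The one such stem in the data (sinepor → sineprani) deletes the last vowel and adds -ani (as does nomem), so the same rule applies.
The other patterns: stems whose last vowel is 'a' insert -ak- after the first vowel; stems whose last vowel is 'u' add the prefix fa-.
So puwigon → puwignani.

puwignani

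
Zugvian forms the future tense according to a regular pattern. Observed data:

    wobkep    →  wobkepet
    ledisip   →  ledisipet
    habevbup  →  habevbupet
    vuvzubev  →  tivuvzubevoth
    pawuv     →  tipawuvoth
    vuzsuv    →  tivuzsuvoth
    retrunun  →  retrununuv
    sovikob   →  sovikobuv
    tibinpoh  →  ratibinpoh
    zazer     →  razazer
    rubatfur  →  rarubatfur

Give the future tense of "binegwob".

binegwobuv

"binegwob" ends in -b. The one such stem in the data (sovikob → sovikobuv) adds -uv, so the same rule applies.
So binegwob → binegwobuv.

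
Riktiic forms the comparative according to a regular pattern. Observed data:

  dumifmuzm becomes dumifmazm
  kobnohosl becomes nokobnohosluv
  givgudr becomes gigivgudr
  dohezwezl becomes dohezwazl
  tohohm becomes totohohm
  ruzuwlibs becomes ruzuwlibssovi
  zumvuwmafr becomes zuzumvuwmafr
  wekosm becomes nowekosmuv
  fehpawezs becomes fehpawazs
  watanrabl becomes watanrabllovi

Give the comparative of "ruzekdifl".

ruruzekdifl

kobnohosl and watanrabl both end in -l yet inflect differently (nokobnohosluv, watanrabllovi), so the final letter is not what conditions the rule; the second-to-last letter is.
"ruzekdifl" has second-to-last letter 'f'. The one such stem in the data (zumvuwmafr → zuzumvuwmafr) repeats the first consonant+vowel as a prefix (as do givgudr, tohohm), so the same rule applies.
The other patterns: stems whose second-to-last letter is 's' add no- … -uv around the stem; stems whose second-to-last letter is 'b' double the final consonant and add -ovi; stems whose second-to-last letter is 'z' change the last vowel to 'a'.
So ruzekdifl → ruruzekdifl.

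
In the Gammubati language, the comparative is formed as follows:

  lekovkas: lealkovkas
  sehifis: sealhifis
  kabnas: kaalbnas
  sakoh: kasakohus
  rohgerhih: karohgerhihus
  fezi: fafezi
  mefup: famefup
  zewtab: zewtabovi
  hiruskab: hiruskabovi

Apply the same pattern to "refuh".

"refuh" ends in -h. The stems ending in -h (sakoh → kasakohus, rohgerhih → karohgerhihus) add ka- … -us around the stem.
The other patterns: stems ending in -s insert -al- after the first vowel; stems ending in -i or -p add the prefix fa-; stems ending in -b add -ovi.
So refuh → karefuhus.

karefuhus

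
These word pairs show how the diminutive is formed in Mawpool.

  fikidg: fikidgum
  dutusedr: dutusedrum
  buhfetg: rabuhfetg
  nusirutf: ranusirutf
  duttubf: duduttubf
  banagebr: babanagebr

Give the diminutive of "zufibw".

zuzufibw

fikidg and buhfetg both end in -g yet inflect differently (fikidgum, rabuhfetg), so the final letter is not what conditions the rule; the second-to-last letter is.
"zufibw" has second-to-last letter 'b'. The stems whose second-to-last letter is 'b' (duttubf → duduttubf, banagebr → babanagebr) repeat the first consonant+vowel as a prefix.
So zufibw → zuzufibw.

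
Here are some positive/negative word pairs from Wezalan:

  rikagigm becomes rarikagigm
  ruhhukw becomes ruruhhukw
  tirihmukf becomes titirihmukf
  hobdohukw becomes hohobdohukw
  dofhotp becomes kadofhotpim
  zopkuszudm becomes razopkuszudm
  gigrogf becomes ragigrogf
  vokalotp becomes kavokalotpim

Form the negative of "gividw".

tirihmukf and gigrogf both end in -f yet inflect differently (titirihmukf, ragigrogf), so the final letter is not what conditions the rule; the second-to-last letter is.
"gividw" has second-to-last letter 'd'. The one such stem in the data (zopkuszudm → razopkuszudm) adds the prefix ra-, so the same rule applies.
So gividw → ragividw.

ragividw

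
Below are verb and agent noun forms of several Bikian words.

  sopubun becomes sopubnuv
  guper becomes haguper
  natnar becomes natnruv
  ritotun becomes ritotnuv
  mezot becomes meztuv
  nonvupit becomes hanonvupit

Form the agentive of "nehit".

"nehit" has last vowel 'i'. The one such stem in the data (nonvupit → hanonvupit) adds the prefix ha-, so the same rule applies.
So nehit → hanehit.

hanehit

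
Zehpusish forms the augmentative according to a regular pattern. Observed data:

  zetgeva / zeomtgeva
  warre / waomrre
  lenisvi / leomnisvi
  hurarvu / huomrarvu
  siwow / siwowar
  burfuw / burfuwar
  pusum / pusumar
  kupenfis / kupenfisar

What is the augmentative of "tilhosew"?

kupenfis and lenisvi both have last vowel 'i' yet inflect differently (kupenfisar, leomnisvi), so the last vowel is not what conditions the rule; whether the stem ends in a vowel or a consonant is.
"tilhosew" ends in a consonant. The stems ending in a consonant (pusum → pusumar, kupenfis → kupenfisar, burfuw → burfuwar) add -ar.
The other pattern: stems ending in a vowel insert -om- after the first vowel.
So tilhosew → tilhosewar.

tilhosewar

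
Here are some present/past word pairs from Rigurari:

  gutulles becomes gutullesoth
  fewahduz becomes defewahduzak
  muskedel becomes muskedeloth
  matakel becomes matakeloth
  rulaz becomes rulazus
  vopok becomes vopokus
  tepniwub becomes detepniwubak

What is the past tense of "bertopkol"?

"bertopkol" has last vowel 'o'. The one such stem in the data (vopok → vopokus) adds -us, so the same rule applies.
The other patterns: stems whose last vowel is 'e' add -oth; stems whose last vowel is 'u' add de- … -ak around the stem.
So bertopkol → bertopkolus.

bertopkolus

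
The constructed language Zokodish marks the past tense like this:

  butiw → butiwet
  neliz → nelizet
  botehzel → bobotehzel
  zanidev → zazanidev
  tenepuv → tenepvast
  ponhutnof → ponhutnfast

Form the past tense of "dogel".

dodogel

zanidev and tenepuv both end in -v yet inflect differently (zazanidev, tenepvast), so the final letter is not what conditions the rule; the last vowel is.
"dogel" has last vowel 'e'. The stems whose last vowel is 'e' (botehzel → bobotehzel, zanidev → zazanidev) repeat the first consonant+vowel as a prefix.
The other patterns: stems whose last vowel is 'i' add -et; stems whose last vowel is 'o' or 'u' delete the last vowel and add -ast.
So dogel → dodogel.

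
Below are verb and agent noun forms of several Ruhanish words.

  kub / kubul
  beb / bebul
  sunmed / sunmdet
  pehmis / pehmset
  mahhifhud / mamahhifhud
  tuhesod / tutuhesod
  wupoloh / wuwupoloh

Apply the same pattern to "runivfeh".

rurunivfeh

"runivfeh" has 3 vowels. The stems with 3 vowels (mahhifhud → mamahhifhud, tuhesod → tutuhesod, wupoloh → wuwupoloh) repeat the first consonant+vowel as a prefix.
The other patterns: stems with 1 vowel add -ul; stems with 2 vowels delete the last vowel and add -et.
So runivfeh → rurunivfeh.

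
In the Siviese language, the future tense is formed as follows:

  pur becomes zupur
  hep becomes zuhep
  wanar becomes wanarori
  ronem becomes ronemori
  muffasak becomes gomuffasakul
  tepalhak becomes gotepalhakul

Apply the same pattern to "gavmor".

"gavmor" has 2 vowels. The stems with 2 vowels (wanar → wanarori, ronem → ronemori) add -ori.
So gavmor → gavmorori.

gavmorori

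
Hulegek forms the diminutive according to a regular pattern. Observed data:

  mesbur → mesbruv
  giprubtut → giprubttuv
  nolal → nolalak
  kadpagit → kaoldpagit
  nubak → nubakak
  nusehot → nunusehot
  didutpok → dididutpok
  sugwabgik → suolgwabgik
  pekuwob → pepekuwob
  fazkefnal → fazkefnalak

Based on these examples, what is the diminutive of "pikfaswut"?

giprubtut and kadpagit both end in -t yet inflect differently (giprubttuv, kaoldpagit), so the final letter is not what conditions the rule; the last vowel is.
"pikfaswut" has last vowel 'u'. The stems whose last vowel is 'u' (giprubtut → giprubttuv, mesbur → mesbruv) delete the last vowel and add -uv.
So pikfaswut → pikfaswtuv.

pikfaswtuv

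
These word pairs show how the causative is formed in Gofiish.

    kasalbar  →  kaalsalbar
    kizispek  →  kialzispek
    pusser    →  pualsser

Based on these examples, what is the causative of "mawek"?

maalwek

Every pair shown (kasalbar → kaalsalbar, kizispek → kialzispek, pusser → pualsser) follows the same rule: insert -al- after the first vowel.
So mawek → maalwek.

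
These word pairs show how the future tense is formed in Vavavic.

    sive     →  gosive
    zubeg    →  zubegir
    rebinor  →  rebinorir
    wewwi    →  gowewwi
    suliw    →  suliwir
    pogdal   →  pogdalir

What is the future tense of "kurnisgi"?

"kurnisgi" ends in a vowel. The stems ending in a vowel (sive → gosive, wewwi → gowewwi) add the prefix go-.
So kurnisgi → gokurnisgi.

gokurnisgi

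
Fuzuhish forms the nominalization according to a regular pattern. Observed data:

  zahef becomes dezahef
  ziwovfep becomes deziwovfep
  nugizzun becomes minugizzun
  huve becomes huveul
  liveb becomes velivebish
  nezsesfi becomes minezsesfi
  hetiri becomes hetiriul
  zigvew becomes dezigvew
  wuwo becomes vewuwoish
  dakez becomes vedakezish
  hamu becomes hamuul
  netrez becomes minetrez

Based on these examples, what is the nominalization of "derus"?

nezsesfi and hetiri both end in -i yet inflect differently (minezsesfi, hetiriul), so the final letter is not what conditions the rule; the first letter is.
"derus" begins with d-. The one such stem in the data (dakez → vedakezish) adds ve- … -ish around the stem, so the same rule applies.
The other patterns: stems beginning with n- add the prefix mi-; stems beginning with z- add the prefix de-; stems beginning with h- add -ul.
So derus → vederusish.

vederusish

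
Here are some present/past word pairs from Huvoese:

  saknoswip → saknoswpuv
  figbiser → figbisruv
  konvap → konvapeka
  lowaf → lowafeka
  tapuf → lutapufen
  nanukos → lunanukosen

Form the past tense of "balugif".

balugfuv

"balugif" has last vowel 'i'. The one such stem in the data (saknoswip → saknoswpuv) deletes the last vowel and adds -uv (as does figbiser), so the same rule applies.
The other patterns: stems whose last vowel is 'a' add -eka; stems whose last vowel is 'o' or 'u' add lu- … -en around the stem.
So balugif → balugfuv.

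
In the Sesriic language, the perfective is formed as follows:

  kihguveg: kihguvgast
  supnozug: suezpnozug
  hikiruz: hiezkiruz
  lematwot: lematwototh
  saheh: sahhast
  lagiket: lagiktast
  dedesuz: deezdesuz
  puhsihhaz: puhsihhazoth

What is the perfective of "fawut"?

"fawut" has last vowel 'u'. The stems whose last vowel is 'u' (dedesuz → deezdesuz, supnozug → suezpnozug, hikiruz → hiezkiruz) insert -ez- after the first vowel.
The other patterns: stems whose last vowel is 'e' delete the last vowel and add -ast; stems whose last vowel is 'a' or 'o' add -oth.
So fawut → faezwut.

faezwut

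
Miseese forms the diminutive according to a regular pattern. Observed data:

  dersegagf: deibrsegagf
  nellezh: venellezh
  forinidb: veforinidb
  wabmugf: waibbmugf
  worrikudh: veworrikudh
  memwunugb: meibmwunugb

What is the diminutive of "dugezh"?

memwunugb and forinidb both end in -b yet inflect differently (meibmwunugb, veforinidb), so the final letter is not what conditions the rule; the second-to-last letter is.
"dugezh" has second-to-last letter 'z'. The one such stem in the data (nellezh → venellezh) adds the prefix ve-, so the same rule applies.
So dugezh → vedugezh.

vedugezh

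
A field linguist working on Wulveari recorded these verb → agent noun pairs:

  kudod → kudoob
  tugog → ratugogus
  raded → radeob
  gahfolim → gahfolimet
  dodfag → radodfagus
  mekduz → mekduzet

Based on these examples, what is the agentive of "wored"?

kudod and tugog both have last vowel 'o' yet inflect differently (kudoob, ratugogus), so the last vowel is not what conditions the rule; the final letter is.
"wored" ends in -d. The stems ending in -d (kudod → kudoob, raded → radeob) drop the final letter and add -ob.
So wored → woreob.

woreob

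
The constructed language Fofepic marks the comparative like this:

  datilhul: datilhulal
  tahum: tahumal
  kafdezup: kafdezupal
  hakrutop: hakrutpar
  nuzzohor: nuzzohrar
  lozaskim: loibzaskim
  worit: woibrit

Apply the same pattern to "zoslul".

kafdezup and hakrutop both end in -p yet inflect differently (kafdezupal, hakrutpar), so the final letter is not what conditions the rule; the last vowel is.
"zoslul" has last vowel 'u'. The stems whose last vowel is 'u' (datilhul → datilhulal, tahum → tahumal, kafdezup → kafdezupal) add -al.
So zoslul → zoslulal.

zoslulal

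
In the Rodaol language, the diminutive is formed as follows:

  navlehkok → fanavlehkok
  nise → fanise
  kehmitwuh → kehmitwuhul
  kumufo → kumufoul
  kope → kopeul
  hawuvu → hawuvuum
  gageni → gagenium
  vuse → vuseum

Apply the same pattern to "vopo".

nise and kope both end in -e yet inflect differently (fanise, kopeul), so the final letter is not what conditions the rule; the first letter is.
"vopo" begins with v-. The one such stem in the data (vuse → vuseum) adds -um, so the same rule applies.
The other patterns: stems beginning with n- add the prefix fa-; stems beginning with k- add -ul.
So vopo → vopoum.

vopoum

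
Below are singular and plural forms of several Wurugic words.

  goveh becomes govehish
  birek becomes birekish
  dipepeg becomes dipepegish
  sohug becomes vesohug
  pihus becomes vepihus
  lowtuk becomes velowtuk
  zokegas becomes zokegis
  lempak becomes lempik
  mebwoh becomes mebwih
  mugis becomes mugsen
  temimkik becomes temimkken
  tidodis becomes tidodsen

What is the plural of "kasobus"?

dipepeg and sohug both end in -g yet inflect differently (dipepegish, vesohug), so the final letter is not what conditions the rule; the last vowel is.
"kasobus" has last vowel 'u'. The stems whose last vowel is 'u' (sohug → vesohug, pihus → vepihus, lowtuk → velowtuk) add the prefix ve-.
The other patterns: stems whose last vowel is 'e' add -ish; stems whose last vowel is 'a' or 'o' change the last vowel to 'i'; stems whose last vowel is 'i' delete the last vowel and add -en.
So kasobus → vekasobus.

vekasobus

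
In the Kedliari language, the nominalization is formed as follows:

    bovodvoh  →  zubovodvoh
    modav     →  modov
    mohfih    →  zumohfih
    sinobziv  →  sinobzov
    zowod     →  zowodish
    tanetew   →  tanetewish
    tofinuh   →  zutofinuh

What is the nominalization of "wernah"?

zuwernah

bovodvoh and zowod both have last vowel 'o' yet inflect differently (zubovodvoh, zowodish), so the last vowel is not what conditions the rule; the final letter is.
"wernah" ends in -h. The stems ending in -h (tofinuh → zutofinuh, mohfih → zumohfih, bovodvoh → zubovodvoh) add the prefix zu-.
The other patterns: stems ending in -d or -w add -ish; stems ending in -v change the last vowel to 'o'.
So wernah → zuwernah.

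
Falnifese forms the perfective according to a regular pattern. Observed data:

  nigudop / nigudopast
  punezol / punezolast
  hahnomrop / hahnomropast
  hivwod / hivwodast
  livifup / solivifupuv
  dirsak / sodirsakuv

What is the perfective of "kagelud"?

sokageluduv

nigudop and livifup both end in -p yet inflect differently (nigudopast, solivifupuv), so the final letter is not what conditions the rule; the last vowel is.
"kagelud" has last vowel 'u'. The one such stem in the data (livifup → solivifupuv) adds so- … -uv around the stem, so the same rule applies.
The other pattern: stems whose last vowel is 'o' add -ast.
So kagelud → sokageluduv.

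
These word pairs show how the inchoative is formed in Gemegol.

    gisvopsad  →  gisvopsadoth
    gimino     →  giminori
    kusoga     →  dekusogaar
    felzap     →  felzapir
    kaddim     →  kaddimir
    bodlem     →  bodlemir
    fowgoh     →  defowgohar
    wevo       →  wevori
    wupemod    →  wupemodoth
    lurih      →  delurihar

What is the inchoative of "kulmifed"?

kulmifedoth

"kulmifed" ends in -d. The stems ending in -d (gisvopsad → gisvopsadoth, wupemod → wupemodoth) add -oth.
So kulmifed → kulmifedoth.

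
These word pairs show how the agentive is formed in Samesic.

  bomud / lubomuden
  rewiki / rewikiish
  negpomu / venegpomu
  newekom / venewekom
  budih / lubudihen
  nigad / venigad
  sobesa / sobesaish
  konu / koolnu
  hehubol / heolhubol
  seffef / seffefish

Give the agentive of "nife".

venife

"nife" begins with n-. The stems beginning with n- (nigad → venigad, newekom → venewekom, negpomu → venegpomu) add the prefix ve-.
The other patterns: stems beginning with r- or s- add -ish; stems beginning with b- add lu- … -en around the stem; stems beginning with h- or k- insert -ol- after the first vowel.
So nife → venife.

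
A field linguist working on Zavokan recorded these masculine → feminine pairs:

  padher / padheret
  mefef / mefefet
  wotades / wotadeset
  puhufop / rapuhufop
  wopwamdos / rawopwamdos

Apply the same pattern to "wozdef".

wotades and wopwamdos both end in -s yet inflect differently (wotadeset, rawopwamdos), so the final letter is not what conditions the rule; the last vowel is.
"wozdef" has last vowel 'e'. The stems whose last vowel is 'e' (padher → padheret, mefef → mefefet, wotades → wotadeset) add -et.
So wozdef → wozdefet.

wozdefet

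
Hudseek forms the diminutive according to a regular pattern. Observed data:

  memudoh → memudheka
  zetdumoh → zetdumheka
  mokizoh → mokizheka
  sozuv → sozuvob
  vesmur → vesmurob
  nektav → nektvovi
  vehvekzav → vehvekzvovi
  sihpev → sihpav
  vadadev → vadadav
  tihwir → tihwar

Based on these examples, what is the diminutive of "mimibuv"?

mimibuvob

sozuv and nektav both end in -v yet inflect differently (sozuvob, nektvovi), so the final letter is not what conditions the rule; the last vowel is.
"mimibuv" has last vowel 'u'. The stems whose last vowel is 'u' (sozuv → sozuvob, vesmur → vesmurob) add -ob.
The other patterns: stems whose last vowel is 'o' delete the last vowel and add -eka; stems whose last vowel is 'a' delete the last vowel and add -ovi; stems whose last vowel is 'e' or 'i' change the last vowel to 'a'.
So mimibuv → mimibuvob.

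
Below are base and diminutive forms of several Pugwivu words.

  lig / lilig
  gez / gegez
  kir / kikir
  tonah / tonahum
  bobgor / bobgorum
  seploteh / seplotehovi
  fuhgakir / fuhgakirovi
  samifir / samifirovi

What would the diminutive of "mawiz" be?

kir and bobgor both end in -r yet inflect differently (kikir, bobgorum), so the final letter is not what conditions the rule; the number of vowels is.
"mawiz" has 2 vowels. The stems with 2 vowels (tonah → tonahum, bobgor → bobgorum) add -um.
So mawiz → mawizum.

mawizum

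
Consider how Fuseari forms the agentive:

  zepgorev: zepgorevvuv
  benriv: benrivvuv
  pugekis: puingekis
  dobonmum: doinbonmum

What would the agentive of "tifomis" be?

benriv and pugekis both have last vowel 'i' yet inflect differently (benrivvuv, puingekis), so the last vowel is not what conditions the rule; the final letter is.
"tifomis" ends in -s. The one such stem in the data (pugekis → puingekis) inserts -in- after the first vowel (as does dobonmum), so the same rule applies.
So tifomis → tiinfomis.

tiinfomis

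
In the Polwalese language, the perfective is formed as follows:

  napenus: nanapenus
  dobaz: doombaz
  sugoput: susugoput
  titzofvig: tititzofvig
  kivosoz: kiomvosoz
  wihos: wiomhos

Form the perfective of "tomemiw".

totomemiw

wihos and napenus both end in -s yet inflect differently (wiomhos, nanapenus), so the final letter is not what conditions the rule; the last vowel is.
"tomemiw" has last vowel 'i'. The one such stem in the data (titzofvig → tititzofvig) repeats the first consonant+vowel as a prefix (as do napenus, sugoput), so the same rule applies.
The other pattern: stems whose last vowel is 'a' or 'o' insert -om- after the first vowel.
So tomemiw → totomemiw.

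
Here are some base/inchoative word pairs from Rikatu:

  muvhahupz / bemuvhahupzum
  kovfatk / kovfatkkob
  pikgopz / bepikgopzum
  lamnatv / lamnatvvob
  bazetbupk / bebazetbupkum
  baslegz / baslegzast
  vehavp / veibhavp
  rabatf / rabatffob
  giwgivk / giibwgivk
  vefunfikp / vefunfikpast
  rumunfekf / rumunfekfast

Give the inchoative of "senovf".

seibnovf

giwgivk and kovfatk both end in -k yet inflect differently (giibwgivk, kovfatkkob), so the final letter is not what conditions the rule; the second-to-last letter is.
"senovf" has second-to-last letter 'v'. The stems whose second-to-last letter is 'v' (vehavp → veibhavp, giwgivk → giibwgivk) insert -ib- after the first vowel.
So senovf → seibnovf.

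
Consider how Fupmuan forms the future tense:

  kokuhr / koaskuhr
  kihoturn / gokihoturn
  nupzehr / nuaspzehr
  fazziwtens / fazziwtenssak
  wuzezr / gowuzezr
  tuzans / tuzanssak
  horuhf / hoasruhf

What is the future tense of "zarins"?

nupzehr and wuzezr both end in -r yet inflect differently (nuaspzehr, gowuzezr), so the final letter is not what conditions the rule; the second-to-last letter is.
"zarins" has second-to-last letter 'n'. The stems whose second-to-last letter is 'n' (tuzans → tuzanssak, fazziwtens → fazziwtenssak) double the final consonant and add -ak.
So zarins → zarinssak.

zarinssak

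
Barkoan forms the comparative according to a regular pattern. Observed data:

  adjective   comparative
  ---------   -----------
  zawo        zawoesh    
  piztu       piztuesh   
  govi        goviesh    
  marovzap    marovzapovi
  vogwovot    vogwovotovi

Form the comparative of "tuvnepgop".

tuvnepgopovi

vogwovot and zawo both have last vowel 'o' yet inflect differently (vogwovotovi, zawoesh), so the last vowel is not what conditions the rule; whether the stem ends in a vowel or a consonant is.
"tuvnepgop" ends in a consonant. The stems ending in a consonant (vogwovot → vogwovotovi, marovzap → marovzapovi) add -ovi.
The other pattern: stems ending in a vowel add -esh.
So tuvnepgop → tuvnepgopovi.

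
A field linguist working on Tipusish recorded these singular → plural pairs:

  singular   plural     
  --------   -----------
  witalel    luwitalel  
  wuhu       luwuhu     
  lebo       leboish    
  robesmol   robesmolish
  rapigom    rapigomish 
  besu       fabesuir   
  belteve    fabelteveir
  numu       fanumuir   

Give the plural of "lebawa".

lebawaish

witalel and robesmol both end in -l yet inflect differently (luwitalel, robesmolish), so the final letter is not what conditions the rule; the first letter is.
"lebawa" begins with l-. The one such stem in the data (lebo → leboish) adds -ish, so the same rule applies.
The other patterns: stems beginning with w- add the prefix lu-; stems beginning with b- or n- add fa- … -ir around the stem.
So lebawa → lebawaish.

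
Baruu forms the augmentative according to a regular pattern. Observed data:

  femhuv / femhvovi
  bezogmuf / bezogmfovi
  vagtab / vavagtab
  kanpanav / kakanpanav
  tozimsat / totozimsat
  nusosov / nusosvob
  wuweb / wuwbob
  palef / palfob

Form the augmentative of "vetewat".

vevetewat

femhuv and kanpanav both end in -v yet inflect differently (femhvovi, kakanpanav), so the final letter is not what conditions the rule; the last vowel is.
"vetewat" has last vowel 'a'. The stems whose last vowel is 'a' (vagtab → vavagtab, kanpanav → kakanpanav, tozimsat → totozimsat) repeat the first consonant+vowel as a prefix.
So vetewat → vevetewat.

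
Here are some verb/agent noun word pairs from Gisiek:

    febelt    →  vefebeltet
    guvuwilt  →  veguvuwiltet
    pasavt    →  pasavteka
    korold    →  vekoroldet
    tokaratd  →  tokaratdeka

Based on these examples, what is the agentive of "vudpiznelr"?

korold and tokaratd both end in -d yet inflect differently (vekoroldet, tokaratdeka), so the final letter is not what conditions the rule; the second-to-last letter is.
"vudpiznelr" has second-to-last letter 'l'. The stems whose second-to-last letter is 'l' (febelt → vefebeltet, guvuwilt → veguvuwiltet, korold → vekoroldet) add ve- … -et around the stem.
The other pattern: stems whose second-to-last letter is 't' or 'v' add -eka.
So vudpiznelr → vevudpiznelret.

vevudpiznelret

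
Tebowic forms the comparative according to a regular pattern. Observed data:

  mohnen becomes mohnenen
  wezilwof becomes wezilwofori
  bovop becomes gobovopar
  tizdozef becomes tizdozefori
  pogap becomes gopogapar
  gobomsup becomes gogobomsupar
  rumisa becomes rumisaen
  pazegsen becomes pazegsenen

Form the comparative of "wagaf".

"wagaf" ends in -f. The stems ending in -f (tizdozef → tizdozefori, wezilwof → wezilwofori) add -ori.
So wagaf → wagafori.

wagafori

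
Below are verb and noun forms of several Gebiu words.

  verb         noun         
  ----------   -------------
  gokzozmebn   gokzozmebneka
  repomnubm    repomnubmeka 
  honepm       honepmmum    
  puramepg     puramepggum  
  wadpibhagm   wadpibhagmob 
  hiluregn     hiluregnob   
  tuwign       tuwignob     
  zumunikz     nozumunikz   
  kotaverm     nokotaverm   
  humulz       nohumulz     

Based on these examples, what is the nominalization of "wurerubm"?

wurerubmeka

repomnubm and honepm both end in -m yet inflect differently (repomnubmeka, honepmmum), so the final letter is not what conditions the rule; the second-to-last letter is.
"wurerubm" has second-to-last letter 'b'. The stems whose second-to-last letter is 'b' (gokzozmebn → gokzozmebneka, repomnubm → repomnubmeka) add -eka.
The other patterns: stems whose second-to-last letter is 'p' double the final consonant and add -um; stems whose second-to-last letter is 'g' add -ob; stems whose second-to-last letter is 'k', 'l' or 'r' add the prefix no-.
So wurerubm → wurerubmeka.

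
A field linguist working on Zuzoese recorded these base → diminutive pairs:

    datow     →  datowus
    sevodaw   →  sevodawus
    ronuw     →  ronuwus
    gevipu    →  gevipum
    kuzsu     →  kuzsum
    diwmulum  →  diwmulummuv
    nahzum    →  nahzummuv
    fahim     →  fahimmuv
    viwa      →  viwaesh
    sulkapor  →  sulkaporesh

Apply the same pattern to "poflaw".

ronuw and gevipu both have last vowel 'u' yet inflect differently (ronuwus, gevipum), so the last vowel is not what conditions the rule; the final letter is.
"poflaw" ends in -w. The stems ending in -w (datow → datowus, sevodaw → sevodawus, ronuw → ronuwus) add -us.
The other patterns: stems ending in -u drop the final letter and add -um; stems ending in -m double the final consonant and add -uv; stems ending in -a or -r add -esh.
So poflaw → poflawus.

poflawus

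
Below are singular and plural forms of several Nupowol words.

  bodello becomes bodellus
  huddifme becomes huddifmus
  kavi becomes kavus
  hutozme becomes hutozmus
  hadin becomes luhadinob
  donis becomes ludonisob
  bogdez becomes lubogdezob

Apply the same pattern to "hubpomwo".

kavi and hadin both have last vowel 'i' yet inflect differently (kavus, luhadinob), so the last vowel is not what conditions the rule; whether the stem ends in a vowel or a consonant is.
"hubpomwo" ends in a vowel. The stems ending in a vowel (bodello → bodellus, huddifme → huddifmus, kavi → kavus) drop the final letter and add -us.
So hubpomwo → hubpomwus.

hubpomwus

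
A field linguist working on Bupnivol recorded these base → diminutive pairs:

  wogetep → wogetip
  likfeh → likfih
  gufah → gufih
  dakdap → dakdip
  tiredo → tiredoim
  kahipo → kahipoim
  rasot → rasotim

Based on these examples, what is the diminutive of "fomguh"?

fomgih

wogetep and tiredo both have 3 vowels yet inflect differently (wogetip, tiredoim), so the number of vowels is not what conditions the rule; the final letter is.
"fomguh" ends in -h. The stems ending in -h (likfeh → likfih, gufah → gufih) change the last vowel to 'i'.
So fomguh → fomgih.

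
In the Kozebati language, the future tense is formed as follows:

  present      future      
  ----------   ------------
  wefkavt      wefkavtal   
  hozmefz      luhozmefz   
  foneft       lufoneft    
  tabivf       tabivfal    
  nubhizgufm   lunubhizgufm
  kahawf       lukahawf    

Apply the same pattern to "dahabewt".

"dahabewt" has second-to-last letter 'w'. The one such stem in the data (kahawf → lukahawf) adds the prefix lu-, so the same rule applies.
The other pattern: stems whose second-to-last letter is 'v' add -al.
So dahabewt → ludahabewt.

ludahabewt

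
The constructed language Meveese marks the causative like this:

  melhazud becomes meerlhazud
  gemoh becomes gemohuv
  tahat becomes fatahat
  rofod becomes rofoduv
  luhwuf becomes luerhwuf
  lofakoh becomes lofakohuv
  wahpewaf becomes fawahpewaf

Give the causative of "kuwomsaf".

rofod and melhazud both end in -d yet inflect differently (rofoduv, meerlhazud), so the final letter is not what conditions the rule; the last vowel is.
"kuwomsaf" has last vowel 'a'. The stems whose last vowel is 'a' (wahpewaf → fawahpewaf, tahat → fatahat) add the prefix fa-.
So kuwomsaf → fakuwomsaf.

fakuwomsaf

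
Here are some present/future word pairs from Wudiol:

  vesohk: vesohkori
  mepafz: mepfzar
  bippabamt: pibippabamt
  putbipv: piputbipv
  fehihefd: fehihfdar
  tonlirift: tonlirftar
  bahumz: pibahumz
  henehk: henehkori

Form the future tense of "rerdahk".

rerdahkori

"rerdahk" has second-to-last letter 'h'. The stems whose second-to-last letter is 'h' (henehk → henehkori, vesohk → vesohkori) add -ori.
The other patterns: stems whose second-to-last letter is 'f' delete the last vowel and add -ar; stems whose second-to-last letter is 'm' or 'p' add the prefix pi-.
So rerdahk → rerdahkori.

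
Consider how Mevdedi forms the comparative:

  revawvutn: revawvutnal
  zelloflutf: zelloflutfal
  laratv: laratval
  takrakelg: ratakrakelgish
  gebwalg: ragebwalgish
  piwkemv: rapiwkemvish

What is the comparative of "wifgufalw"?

"wifgufalw" has second-to-last letter 'l'. The stems whose second-to-last letter is 'l' (takrakelg → ratakrakelgish, gebwalg → ragebwalgish) add ra- … -ish around the stem.
So wifgufalw → rawifgufalwish.

rawifgufalwish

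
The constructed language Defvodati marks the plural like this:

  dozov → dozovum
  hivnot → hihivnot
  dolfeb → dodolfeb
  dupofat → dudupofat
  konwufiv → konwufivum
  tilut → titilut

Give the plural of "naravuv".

naravuvum

hivnot and dozov both have last vowel 'o' yet inflect differently (hihivnot, dozovum), so the last vowel is not what conditions the rule; the final letter is.
"naravuv" ends in -v. The stems ending in -v (dozov → dozovum, konwufiv → konwufivum) add -um.
So naravuv → naravuvum.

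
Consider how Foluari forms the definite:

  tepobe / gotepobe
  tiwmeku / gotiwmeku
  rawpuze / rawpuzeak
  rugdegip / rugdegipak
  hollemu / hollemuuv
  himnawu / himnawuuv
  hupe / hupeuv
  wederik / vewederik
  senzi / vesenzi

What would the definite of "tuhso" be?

tepobe and rawpuze both end in -e yet inflect differently (gotepobe, rawpuzeak), so the final letter is not what conditions the rule; the first letter is.
"tuhso" begins with t-. The stems beginning with t- (tepobe → gotepobe, tiwmeku → gotiwmeku) add the prefix go-.
So tuhso → gotuhso.

gotuhso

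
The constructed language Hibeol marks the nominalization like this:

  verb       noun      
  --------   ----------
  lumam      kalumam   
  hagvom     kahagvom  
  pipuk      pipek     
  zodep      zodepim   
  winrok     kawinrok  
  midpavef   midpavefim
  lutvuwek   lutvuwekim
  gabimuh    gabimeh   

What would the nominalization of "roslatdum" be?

lutvuwek and pipuk both end in -k yet inflect differently (lutvuwekim, pipek), so the final letter is not what conditions the rule; the last vowel is.
"roslatdum" has last vowel 'u'. The stems whose last vowel is 'u' (pipuk → pipek, gabimuh → gabimeh) change the last vowel to 'e'.
So roslatdum → roslatdem.

roslatdem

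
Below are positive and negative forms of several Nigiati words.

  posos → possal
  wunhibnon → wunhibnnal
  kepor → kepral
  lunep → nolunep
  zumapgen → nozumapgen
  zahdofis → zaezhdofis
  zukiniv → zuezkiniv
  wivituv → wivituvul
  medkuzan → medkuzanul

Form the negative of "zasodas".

zasodasul

wunhibnon and zumapgen both end in -n yet inflect differently (wunhibnnal, nozumapgen), so the final letter is not what conditions the rule; the last vowel is.
"zasodas" has last vowel 'a'. The one such stem in the data (medkuzan → medkuzanul) adds -ul, so the same rule applies.
So zasodas → zasodasul.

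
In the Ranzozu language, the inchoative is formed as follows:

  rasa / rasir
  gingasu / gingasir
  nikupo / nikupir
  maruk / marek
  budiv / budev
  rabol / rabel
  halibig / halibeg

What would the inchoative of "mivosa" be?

mivosir

gingasu and maruk both have last vowel 'u' yet inflect differently (gingasir, marek), so the last vowel is not what conditions the rule; whether the stem ends in a vowel or a consonant is.
"mivosa" ends in a vowel. The stems ending in a vowel (rasa → rasir, gingasu → gingasir, nikupo → nikupir) drop the final letter and add -ir.
The other pattern: stems ending in a consonant change the last vowel to 'e'.
So mivosa → mivosir.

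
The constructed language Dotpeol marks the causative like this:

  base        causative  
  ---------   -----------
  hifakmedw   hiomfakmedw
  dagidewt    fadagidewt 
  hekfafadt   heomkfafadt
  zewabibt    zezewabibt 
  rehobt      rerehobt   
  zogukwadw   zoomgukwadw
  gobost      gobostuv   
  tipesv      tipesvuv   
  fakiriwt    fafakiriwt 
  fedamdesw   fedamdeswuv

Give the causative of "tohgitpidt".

fedamdesw and hifakmedw both end in -w yet inflect differently (fedamdeswuv, hiomfakmedw), so the final letter is not what conditions the rule; the second-to-last letter is.
"tohgitpidt" has second-to-last letter 'd'. The stems whose second-to-last letter is 'd' (hifakmedw → hiomfakmedw, hekfafadt → heomkfafadt, zogukwadw → zoomgukwadw) insert -om- after the first vowel.
So tohgitpidt → toomhgitpidt.

toomhgitpidt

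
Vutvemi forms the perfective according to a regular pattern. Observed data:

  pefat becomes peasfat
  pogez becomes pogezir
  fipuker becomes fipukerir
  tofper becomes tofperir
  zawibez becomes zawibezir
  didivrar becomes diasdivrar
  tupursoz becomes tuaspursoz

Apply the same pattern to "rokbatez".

rokbatezir

zawibez and tupursoz both end in -z yet inflect differently (zawibezir, tuaspursoz), so the final letter is not what conditions the rule; the last vowel is.
"rokbatez" has last vowel 'e'. The stems whose last vowel is 'e' (tofper → tofperir, zawibez → zawibezir, pogez → pogezir) add -ir.
So rokbatez → rokbatezir.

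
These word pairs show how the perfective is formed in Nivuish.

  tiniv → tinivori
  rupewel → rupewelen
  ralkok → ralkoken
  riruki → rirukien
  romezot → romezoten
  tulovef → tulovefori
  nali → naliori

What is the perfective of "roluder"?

roluderen

riruki and nali both end in -i yet inflect differently (rirukien, naliori), so the final letter is not what conditions the rule; the first letter is.
"roluder" begins with r-. The stems beginning with r- (rupewel → rupewelen, riruki → rirukien, ralkok → ralkoken) add -en.
The other pattern: stems beginning with n- or t- add -ori.
So roluder → roluderen.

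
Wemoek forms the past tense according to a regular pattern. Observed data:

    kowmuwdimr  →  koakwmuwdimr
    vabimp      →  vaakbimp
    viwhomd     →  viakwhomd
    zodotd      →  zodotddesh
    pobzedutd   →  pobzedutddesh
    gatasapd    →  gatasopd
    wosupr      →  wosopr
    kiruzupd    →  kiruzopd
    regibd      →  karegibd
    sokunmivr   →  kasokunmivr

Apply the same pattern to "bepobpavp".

kabepobpavp

"bepobpavp" has second-to-last letter 'v'. The one such stem in the data (sokunmivr → kasokunmivr) adds the prefix ka-, so the same rule applies.
The other patterns: stems whose second-to-last letter is 'm' insert -ak- after the first vowel; stems whose second-to-last letter is 't' double the final consonant and add -esh; stems whose second-to-last letter is 'p' change the last vowel to 'o'.
So bepobpavp → kabepobpavp.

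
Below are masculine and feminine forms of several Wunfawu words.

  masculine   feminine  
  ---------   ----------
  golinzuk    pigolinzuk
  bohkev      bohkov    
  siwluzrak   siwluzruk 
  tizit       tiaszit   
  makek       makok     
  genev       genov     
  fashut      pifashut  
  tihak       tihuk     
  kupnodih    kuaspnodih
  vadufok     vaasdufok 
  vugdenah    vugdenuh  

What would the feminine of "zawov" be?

golinzuk and makek both end in -k yet inflect differently (pigolinzuk, makok), so the final letter is not what conditions the rule; the last vowel is.
"zawov" has last vowel 'o'. The one such stem in the data (vadufok → vaasdufok) inserts -as- after the first vowel (as do kupnodih, tizit), so the same rule applies.
The other patterns: stems whose last vowel is 'u' add the prefix pi-; stems whose last vowel is 'e' change the last vowel to 'o'; stems whose last vowel is 'a' change the last vowel to 'u'.
So zawov → zaaswov.

zaaswov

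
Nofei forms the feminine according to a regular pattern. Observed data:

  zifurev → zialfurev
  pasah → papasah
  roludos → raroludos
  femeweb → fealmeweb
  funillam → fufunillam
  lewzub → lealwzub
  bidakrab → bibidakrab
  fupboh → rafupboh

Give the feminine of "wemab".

wewemab

"wemab" has last vowel 'a'. The stems whose last vowel is 'a' (funillam → fufunillam, pasah → papasah, bidakrab → bibidakrab) repeat the first consonant+vowel as a prefix.
So wemab → wewemab.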